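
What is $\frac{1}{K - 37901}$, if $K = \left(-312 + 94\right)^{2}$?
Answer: $\frac{1}{9623} \approx 0.00010392$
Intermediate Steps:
$K = 47524$ ($K = \left(-218\right)^{2} = 47524$)
$\frac{1}{K - 37901} = \frac{1}{47524 - 37901} = \frac{1}{9623}$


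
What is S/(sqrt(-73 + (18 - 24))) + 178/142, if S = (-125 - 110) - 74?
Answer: 89/71 + 309*I*sqrt(79)/79 ≈ 1.2535 + 34.765*I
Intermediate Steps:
S = -309 (S = -235 - 74 = -309)
S/(sqrt(-73 + (18 - 24))) + 178/142 = -309/sqrt(-73 + (18 - 24)) + 178/142 = -309/sqrt(-73 - 6) + 178*(1/142) = -309*(-I*sqrt(79)/79) + 89/71 = -(-309)*I*sqrt(79)/79 + 89/71 = 309*I*sqrt(79)/79 + 89/71 = 89/71 + 309*I*sqrt(79)/79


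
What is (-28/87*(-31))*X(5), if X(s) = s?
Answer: 4340/87 ≈ 49.885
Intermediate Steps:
(-28/87*(-31))*X(5) = (-28/87*(-31))*5 = (-28*1/87*(-31))*5 = -28/87*(-31)*5 = (868/87)*5 = 4340/87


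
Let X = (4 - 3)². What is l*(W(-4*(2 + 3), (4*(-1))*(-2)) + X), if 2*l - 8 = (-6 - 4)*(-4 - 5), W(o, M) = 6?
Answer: 343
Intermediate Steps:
l = 49 (l = 4 + ((-6 - 4)*(-4 - 5))/2 = 4 + (-10*(-9))/2 = 4 + (½)*90 = 4 + 45 = 49)
X = 1 (X = 1² = 1)
l*(W(-4*(2 + 3), (4*(-1))*(-2)) + X) = 49*(6 + 1) = 49*7 = 343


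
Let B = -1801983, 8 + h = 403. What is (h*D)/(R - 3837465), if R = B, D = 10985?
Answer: -4339075/5639448 ≈ -0.76941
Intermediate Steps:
h = 395 (h = -8 + 403 = 395)
R = -1801983
(h*D)/(R - 3837465) = (395*10985)/(-1801983 - 3837465) = 4339075/(-5639448) = 4339075*(-1/5639448) = -4339075/5639448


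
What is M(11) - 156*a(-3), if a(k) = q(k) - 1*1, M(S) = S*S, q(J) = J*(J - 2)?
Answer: -2063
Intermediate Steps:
q(J) = J*(-2 + J)
M(S) = S²
a(k) = -1 + k*(-2 + k) (a(k) = k*(-2 + k) - 1*1 = k*(-2 + k) - 1 = -1 + k*(-2 + k))
M(11) - 156*a(-3) = 11² - 156*(-1 - 3*(-2 - 3)) = 121 - 156*(-1 - 3*(-5)) = 121 - 156*(-1 + 15) = 121 - 156*14 = 121 - 2184 = -2063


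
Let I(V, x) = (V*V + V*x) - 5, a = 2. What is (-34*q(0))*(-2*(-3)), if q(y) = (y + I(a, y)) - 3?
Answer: 816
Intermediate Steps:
I(V, x) = -5 + V² + V*x (I(V, x) = (V² + V*x) - 5 = -5 + V² + V*x)
q(y) = -4 + 3*y (q(y) = (y + (-5 + 2² + 2*y)) - 3 = (y + (-5 + 4 + 2*y)) - 3 = (y + (-1 + 2*y)) - 3 = (-1 + 3*y) - 3 = -4 + 3*y)
(-34*q(0))*(-2*(-3)) = (-34*(-4 + 3*0))*(-2*(-3)) = -34*(-4 + 0)*6 = -34*(-4)*6 = 136*6 = 816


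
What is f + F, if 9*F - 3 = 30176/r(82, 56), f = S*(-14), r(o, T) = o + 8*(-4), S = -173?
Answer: 560113/225 ≈ 2489.4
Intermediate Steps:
r(o, T) = -32 + o (r(o, T) = o - 32 = -32 + o)
f = 2422 (f = -173*(-14) = 2422)
F = 15163/225 (F = 1/3 + (30176/(-32 + 82))/9 = 1/3 + (30176/50)/9 = 1/3 + (30176*(1/50))/9 = 1/3 + (1/9)*(15088/25) = 1/3 + 15088/225 = 15163/225 ≈ 67.391)
f + F = 2422 + 15163/225 = 560113/225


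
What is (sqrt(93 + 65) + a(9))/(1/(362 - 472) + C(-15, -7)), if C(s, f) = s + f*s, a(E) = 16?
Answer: 1760/9899 + 110*sqrt(158)/9899 ≈ 0.31747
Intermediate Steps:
(sqrt(93 + 65) + a(9))/(1/(362 - 472) + C(-15, -7)) = (sqrt(93 + 65) + 16)/(1/(362 - 472) - 15*(1 - 7)) = (sqrt(158) + 16)/(1/(-110) - 15*(-6)) = (16 + sqrt(158))/(-1/110 + 90) = (16 + sqrt(158))/(9899/110) = (16 + sqrt(158))*(110/9899) = 1760/9899 + 110*sqrt(158)/9899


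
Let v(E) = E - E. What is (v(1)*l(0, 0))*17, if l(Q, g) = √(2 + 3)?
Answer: 0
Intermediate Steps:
v(E) = 0
l(Q, g) = √5
(v(1)*l(0, 0))*17 = (0*√5)*17 = 0*17 = 0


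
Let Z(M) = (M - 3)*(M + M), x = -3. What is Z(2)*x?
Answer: 12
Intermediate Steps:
Z(M) = 2*M*(-3 + M) (Z(M) = (-3 + M)*(2*M) = 2*M*(-3 + M))
Z(2)*x = (2*2*(-3 + 2))*(-3) = (2*2*(-1))*(-3) = -4*(-3) = 12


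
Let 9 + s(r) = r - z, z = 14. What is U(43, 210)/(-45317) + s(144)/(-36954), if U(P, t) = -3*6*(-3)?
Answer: -7478873/1674644418 ≈ -0.0044659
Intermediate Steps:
U(P, t) = 54 (U(P, t) = -18*(-3) = 54)
s(r) = -23 + r (s(r) = -9 + (r - 1*14) = -9 + (r - 14) = -9 + (-14 + r) = -23 + r)
U(43, 210)/(-45317) + s(144)/(-36954) = 54/(-45317) + (-23 + 144)/(-36954) = 54*(-1/45317) + 121*(-1/36954) = -54/45317 - 121/36954 = -7478873/1674644418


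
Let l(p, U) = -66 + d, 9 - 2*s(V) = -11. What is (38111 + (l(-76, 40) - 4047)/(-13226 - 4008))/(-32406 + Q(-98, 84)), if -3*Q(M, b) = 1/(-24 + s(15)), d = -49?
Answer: -1970427408/1675453781 ≈ -1.1761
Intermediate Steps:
s(V) = 10 (s(V) = 9/2 - ½*(-11) = 9/2 + 11/2 = 10)
l(p, U) = -115 (l(p, U) = -66 - 49 = -115)
Q(M, b) = 1/42 (Q(M, b) = -1/(3*(-24 + 10)) = -⅓/(-14) = -⅓*(-1/14) = 1/42)
(38111 + (l(-76, 40) - 4047)/(-13226 - 4008))/(-32406 + Q(-98, 84)) = (38111 + (-115 - 4047)/(-13226 - 4008))/(-32406 + 1/42) = (38111 - 4162/(-17234))/(-1361051/42) = (38111 - 4162*(-1/17234))*(-42/1361051) = (38111 + 2081/8617)*(-42/1361051) = (328404568/8617)*(-42/1361051) = -1970427408/1675453781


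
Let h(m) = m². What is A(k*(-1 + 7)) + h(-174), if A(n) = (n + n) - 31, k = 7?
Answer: 30329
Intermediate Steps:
A(n) = -31 + 2*n (A(n) = 2*n - 31 = -31 + 2*n)
A(k*(-1 + 7)) + h(-174) = (-31 + 2*(7*(-1 + 7))) + (-174)² = (-31 + 2*(7*6)) + 30276 = (-31 + 2*42) + 30276 = (-31 + 84) + 30276 = 53 + 30276 = 30329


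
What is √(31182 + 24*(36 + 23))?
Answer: 3*√3622 ≈ 180.55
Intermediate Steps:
√(31182 + 24*(36 + 23)) = √(31182 + 24*59) = √(31182 + 1416) = √32598 = 3*√3622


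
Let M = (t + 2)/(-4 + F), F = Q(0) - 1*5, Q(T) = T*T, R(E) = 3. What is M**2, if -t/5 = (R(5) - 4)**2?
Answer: 1/9 ≈ 0.11111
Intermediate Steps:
Q(T) = T**2
F = -5 (F = 0**2 - 1*5 = 0 - 5 = -5)
t = -5 (t = -5*(3 - 4)**2 = -5*(-1)**2 = -5*1 = -5)
M = 1/3 (M = (-5 + 2)/(-4 - 5) = -3/(-9) = -3*(-1/9) = 1/3 ≈ 0.33333)
M**2 = (1/3)**2 = 1/9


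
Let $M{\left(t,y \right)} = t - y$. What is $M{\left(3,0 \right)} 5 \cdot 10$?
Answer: $150$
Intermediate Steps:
$M{\left(3,0 \right)} 5 \cdot 10 = \left(3 - 0\right) 5 \cdot 10 = \left(3 + 0\right) 5 \cdot 10 = 3 \cdot 5 \cdot 10 = 15 \cdot 10 = 150$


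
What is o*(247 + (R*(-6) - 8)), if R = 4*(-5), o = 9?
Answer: 3231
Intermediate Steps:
R = -20
o*(247 + (R*(-6) - 8)) = 9*(247 + (-20*(-6) - 8)) = 9*(247 + (120 - 8)) = 9*(247 + 112) = 9*359 = 3231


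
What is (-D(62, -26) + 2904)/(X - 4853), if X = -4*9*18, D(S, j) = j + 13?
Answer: -2917/5501 ≈ -0.53027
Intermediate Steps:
D(S, j) = 13 + j
X = -648 (X = -36*18 = -648)
(-D(62, -26) + 2904)/(X - 4853) = (-(13 - 26) + 2904)/(-648 - 4853) = (-1*(-13) + 2904)/(-5501) = (13 + 2904)*(-1/5501) = 2917*(-1/5501) = -2917/5501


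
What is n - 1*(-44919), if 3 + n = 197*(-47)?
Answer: 35657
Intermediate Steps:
n = -9262 (n = -3 + 197*(-47) = -3 - 9259 = -9262)
n - 1*(-44919) = -9262 - 1*(-44919) = -9262 + 44919 = 35657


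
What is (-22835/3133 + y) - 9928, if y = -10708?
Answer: -64675423/3133 ≈ -20643.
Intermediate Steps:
(-22835/3133 + y) - 9928 = (-22835/3133 - 10708) - 9928 = -33570999/3133 - 9928 = -64675423/3133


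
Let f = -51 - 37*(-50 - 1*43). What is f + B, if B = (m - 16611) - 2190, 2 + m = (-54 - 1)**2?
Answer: -12388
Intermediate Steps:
m = 3023 (m = -2 + (-54 - 1)**2 = -2 + (-55)**2 = -2 + 3025 = 3023)
f = 3390 (f = -51 - 37*(-50 - 43) = -51 - 37*(-93) = -51 + 3441 = 3390)
B = -15778 (B = (3023 - 16611) - 2190 = -13588 - 2190 = -15778)
f + B = 3390 - 15778 = -12388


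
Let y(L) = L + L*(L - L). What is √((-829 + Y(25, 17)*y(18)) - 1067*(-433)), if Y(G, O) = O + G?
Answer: √461938 ≈ 679.66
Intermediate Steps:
y(L) = L (y(L) = L + L*0 = L + 0 = L)
Y(G, O) = G + O
√((-829 + Y(25, 17)*y(18)) - 1067*(-433)) = √((-829 + (25 + 17)*18) - 1067*(-433)) = √((-829 + 42*18) + 462011) = √((-829 + 756) + 462011) = √(-73 + 462011) = √461938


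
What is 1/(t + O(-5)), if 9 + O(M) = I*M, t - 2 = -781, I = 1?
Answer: -1/793 ≈ -0.0012610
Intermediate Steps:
t = -779 (t = 2 - 781 = -779)
O(M) = -9 + M (O(M) = -9 + 1*M = -9 + M)
1/(t + O(-5)) = 1/(-779 + (-9 - 5)) = 1/(-779 - 14) = 1/(-793) = -1/793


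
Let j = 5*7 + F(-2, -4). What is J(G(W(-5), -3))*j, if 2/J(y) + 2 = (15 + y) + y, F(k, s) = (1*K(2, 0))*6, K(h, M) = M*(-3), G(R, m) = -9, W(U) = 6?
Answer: -14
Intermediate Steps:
K(h, M) = -3*M
F(k, s) = 0 (F(k, s) = (1*(-3*0))*6 = (1*0)*6 = 0*6 = 0)
J(y) = 2/(13 + 2*y) (J(y) = 2/(-2 + ((15 + y) + y)) = 2/(-2 + (15 + 2*y)) = 2/(13 + 2*y))
j = 35 (j = 5*7 + 0 = 35 + 0 = 35)
J(G(W(-5), -3))*j = (2/(13 + 2*(-9)))*35 = (2/(13 - 18))*35 = (2/(-5))*35 = (2*(-1/5))*35 = -2/5*35 = -14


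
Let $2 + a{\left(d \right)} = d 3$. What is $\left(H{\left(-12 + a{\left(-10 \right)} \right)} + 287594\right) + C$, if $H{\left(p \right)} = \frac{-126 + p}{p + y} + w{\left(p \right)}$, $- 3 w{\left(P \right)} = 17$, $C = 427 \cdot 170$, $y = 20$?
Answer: $\frac{4322225}{12} \approx 3.6019 \cdot 10^{5}$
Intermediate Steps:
$a{\left(d \right)} = -2 + 3 d$ ($a{\left(d \right)} = -2 + d 3 = -2 + 3 d$)
$C = 72590$
$w{\left(P \right)} = - \frac{17}{3}$ ($w{\left(P \right)} = \left(- \frac{1}{3}\right) 17 = - \frac{17}{3}$)
$H{\left(p \right)} = - \frac{17}{3} + \frac{-126 + p}{20 + p}$ ($H{\left(p \right)} = \frac{-126 + p}{p + 20} - \frac{17}{3} = \frac{-126 + p}{20 + p} - \frac{17}{3} = - \frac{17}{3} + \frac{-126 + p}{20 + p}$)
$\left(H{\left(-12 + a{\left(-10 \right)} \right)} + 287594\right) + C = \left(\frac{2 \left(-359 - 7 \left(-12 + \left(-2 + 3 \left(-10\right)\right)\right)\right)}{3 \left(20 + \left(-12 + \left(-2 + 3 \left(-10\right)\right)\right)\right)} + 287594\right) + 72590 = \left(\frac{2 \left(-359 - 7 \left(-12 - 32\right)\right)}{3 \left(20 - 44\right)} + 287594\right) + 72590 = \left(\frac{2 \left(-359 - -308\right)}{3 \left(20 - 44\right)} + 287594\right) + 72590 = \left(\frac{2 \left(-359 + 308\right)}{3 \left(-24\right)} + 287594\right) + 72590 = \left(\frac{2}{3} \left(- \frac{1}{24}\right) \left(-51\right) + 287594\right) + 72590 = \left(\frac{17}{12} + 287594\right) + 72590 = \frac{3451145}{12} + 72590 = \frac{4322225}{12}$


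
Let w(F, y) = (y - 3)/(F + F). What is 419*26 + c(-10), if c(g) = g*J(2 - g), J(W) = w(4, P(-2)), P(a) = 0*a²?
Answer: 43591/4 ≈ 10898.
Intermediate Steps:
P(a) = 0
w(F, y) = (-3 + y)/(2*F) (w(F, y) = (-3 + y)/((2*F)) = (-3 + y)*(1/(2*F)) = (-3 + y)/(2*F))
J(W) = -3/8 (J(W) = (½)*(-3 + 0)/4 = (½)*(¼)*(-3) = -3/8)
c(g) = -3*g/8 (c(g) = g*(-3/8) = -3*g/8)
419*26 + c(-10) = 419*26 - 3/8*(-10) = 10894 + 15/4 = 43591/4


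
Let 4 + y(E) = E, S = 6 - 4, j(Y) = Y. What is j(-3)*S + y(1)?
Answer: -9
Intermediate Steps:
S = 2
y(E) = -4 + E
j(-3)*S + y(1) = -3*2 + (-4 + 1) = -6 - 3 = -9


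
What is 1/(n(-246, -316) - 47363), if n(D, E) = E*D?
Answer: 1/30373 ≈ 3.2924e-5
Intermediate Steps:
n(D, E) = D*E
1/(n(-246, -316) - 47363) = 1/(-246*(-316) - 47363) = 1/(77736 - 47363) = 1/30373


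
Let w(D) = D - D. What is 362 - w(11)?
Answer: 362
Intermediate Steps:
w(D) = 0
362 - w(11) = 362 - 1*0 = 362 + 0 = 362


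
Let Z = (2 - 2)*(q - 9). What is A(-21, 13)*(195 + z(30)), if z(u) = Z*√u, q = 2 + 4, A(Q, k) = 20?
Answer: 3900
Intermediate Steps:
q = 6
Z = 0 (Z = (2 - 2)*(6 - 9) = 0*(-3) = 0)
z(u) = 0 (z(u) = 0*√u = 0)
A(-21, 13)*(195 + z(30)) = 20*(195 + 0) = 20*195 = 3900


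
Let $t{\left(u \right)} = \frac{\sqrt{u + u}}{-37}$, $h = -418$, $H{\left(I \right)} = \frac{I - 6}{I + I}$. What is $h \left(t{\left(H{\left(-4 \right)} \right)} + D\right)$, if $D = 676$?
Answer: $-282568 + \frac{209 \sqrt{10}}{37} \approx -2.8255 \cdot 10^{5}$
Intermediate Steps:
$H{\left(I \right)} = \frac{-6 + I}{2 I}$
$t{\left(u \right)} = - \frac{\sqrt{2} \sqrt{u}}{37}$ ($t{\left(u \right)} = \sqrt{2 u} \left(- \frac{1}{37}\right) = \sqrt{2} \sqrt{u} \left(- \frac{1}{37}\right) = - \frac{\sqrt{2} \sqrt{u}}{37}$)
$h \left(t{\left(H{\left(-4 \right)} \right)} + D\right) = - 418 \left(- \frac{\sqrt{2} \sqrt{\frac{-6 - 4}{2 \left(-4\right)}}}{37} + 676\right) = - 418 \left(- \frac{\sqrt{2} \sqrt{\frac{1}{2} \left(- \frac{1}{4}\right) \left(-10\right)}}{37} + 676\right) = - 418 \left(- \frac{\sqrt{2} \sqrt{\frac{5}{4}}}{37} + 676\right) = - 418 \left(- \frac{\sqrt{2} \frac{\sqrt{5}}{2}}{37} + 676\right) = - 418 \left(- \frac{\sqrt{10}}{74} + 676\right) = - 418 \left(676 - \frac{\sqrt{10}}{74}\right) = -282568 + \frac{209 \sqrt{10}}{37}$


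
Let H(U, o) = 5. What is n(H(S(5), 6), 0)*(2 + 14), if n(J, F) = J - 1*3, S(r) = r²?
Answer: 32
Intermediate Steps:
n(J, F) = -3 + J (n(J, F) = J - 3 = -3 + J)
n(H(S(5), 6), 0)*(2 + 14) = (-3 + 5)*(2 + 14) = 2*16 = 32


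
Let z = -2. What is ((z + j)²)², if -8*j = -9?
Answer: 2401/4096 ≈ 0.58618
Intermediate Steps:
j = 9/8 (j = -⅛*(-9) = 9/8 ≈ 1.1250)
((z + j)²)² = ((-2 + 9/8)²)² = ((-7/8)²)² = (49/64)² = 2401/4096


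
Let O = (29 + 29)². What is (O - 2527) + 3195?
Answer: 4032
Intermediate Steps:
O = 3364 (O = 58² = 3364)
(O - 2527) + 3195 = (3364 - 2527) + 3195 = 837 + 3195 = 4032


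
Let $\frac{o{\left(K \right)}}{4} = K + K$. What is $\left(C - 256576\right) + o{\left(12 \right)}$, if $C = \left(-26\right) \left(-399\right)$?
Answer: $-246106$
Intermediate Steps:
$C = 10374$
$o{\left(K \right)} = 8 K$ ($o{\left(K \right)} = 4 \left(K + K\right) = 4 \cdot 2 K = 8 K$)
$\left(C - 256576\right) + o{\left(12 \right)} = \left(10374 - 256576\right) + 8 \cdot 12 = -246202 + 96 = -246106$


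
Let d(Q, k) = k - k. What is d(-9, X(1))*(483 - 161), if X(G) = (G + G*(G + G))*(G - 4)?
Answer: 0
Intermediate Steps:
X(G) = (-4 + G)*(G + 2*G²) (X(G) = (G + G*(2*G))*(-4 + G) = (G + 2*G²)*(-4 + G) = (-4 + G)*(G + 2*G²))
d(Q, k) = 0
d(-9, X(1))*(483 - 161) = 0*(483 - 161) = 0*322 = 0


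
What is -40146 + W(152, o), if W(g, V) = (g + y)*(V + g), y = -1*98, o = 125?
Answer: -25188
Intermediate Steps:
y = -98
W(g, V) = (-98 + g)*(V + g) (W(g, V) = (g - 98)*(V + g) = (-98 + g)*(V + g))
-40146 + W(152, o) = -40146 + (152**2 - 98*125 - 98*152 + 125*152) = -40146 + (23104 - 12250 - 14896 + 19000) = -40146 + 14958 = -25188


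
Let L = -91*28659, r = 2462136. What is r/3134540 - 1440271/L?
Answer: 390562907933/291956541045 ≈ 1.3377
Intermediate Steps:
L = -2607969
r/3134540 - 1440271/L = 2462136/3134540 - 1440271/(-2607969) = 2462136*(1/3134540) - 1440271*(-1/2607969) = 615534/783635 + 205753/372567 = 390562907933/291956541045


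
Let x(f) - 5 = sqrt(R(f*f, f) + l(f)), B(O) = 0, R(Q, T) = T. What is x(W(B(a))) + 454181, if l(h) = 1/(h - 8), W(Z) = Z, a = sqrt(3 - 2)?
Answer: 454186 + I*sqrt(2)/4 ≈ 4.5419e+5 + 0.35355*I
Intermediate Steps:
a = 1 (a = sqrt(1) = 1)
l(h) = 1/(-8 + h)
x(f) = 5 + sqrt(f + 1/(-8 + f))
x(W(B(a))) + 454181 = (5 + sqrt((1 + 0*(-8 + 0))/(-8 + 0))) + 454181 = (5 + sqrt((1 + 0*(-8))/(-8))) + 454181 = (5 + sqrt(-(1 + 0)/8)) + 454181 = (5 + sqrt(-1/8*1)) + 454181 = (5 + sqrt(-1/8)) + 454181 = (5 + I*sqrt(2)/4) + 454181 = 454186 + I*sqrt(2)/4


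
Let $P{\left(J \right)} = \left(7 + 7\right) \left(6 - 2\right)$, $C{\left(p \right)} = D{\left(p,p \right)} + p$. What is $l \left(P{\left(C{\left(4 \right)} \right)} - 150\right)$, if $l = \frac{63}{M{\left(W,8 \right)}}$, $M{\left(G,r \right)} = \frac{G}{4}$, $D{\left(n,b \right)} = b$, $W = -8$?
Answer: $2961$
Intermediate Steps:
$M{\left(G,r \right)} = \frac{G}{4}$ ($M{\left(G,r \right)} = G \frac{1}{4} = \frac{G}{4}$)
$C{\left(p \right)} = 2 p$ ($C{\left(p \right)} = p + p = 2 p$)
$P{\left(J \right)} = 56$ ($P{\left(J \right)} = 14 \cdot 4 = 56$)
$l = - \frac{63}{2}$ ($l = \frac{63}{\frac{1}{4} \left(-8\right)} = \frac{63}{-2} = 63 \left(- \frac{1}{2}\right) = - \frac{63}{2} \approx -31.5$)
$l \left(P{\left(C{\left(4 \right)} \right)} - 150\right) = - \frac{63 \left(56 - 150\right)}{2} = \left(- \frac{63}{2}\right) \left(-94\right) = 2961$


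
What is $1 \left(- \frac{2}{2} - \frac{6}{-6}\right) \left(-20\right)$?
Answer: $0$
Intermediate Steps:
$1 \left(- \frac{2}{2} - \frac{6}{-6}\right) \left(-20\right) = 1 \left(\left(-2\right) \frac{1}{2} - -1\right) \left(-20\right) = 1 \left(-1 + 1\right) \left(-20\right) = 1 \cdot 0 \left(-20\right) = 0 \left(-20\right) = 0$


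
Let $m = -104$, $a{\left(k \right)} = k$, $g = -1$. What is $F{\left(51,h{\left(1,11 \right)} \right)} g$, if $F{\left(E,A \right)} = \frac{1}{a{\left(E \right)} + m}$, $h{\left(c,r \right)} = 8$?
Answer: $\frac{1}{53} \approx 0.018868$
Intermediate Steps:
$F{\left(E,A \right)} = \frac{1}{-104 + E}$ ($F{\left(E,A \right)} = \frac{1}{E - 104} = \frac{1}{-104 + E}$)
$F{\left(51,h{\left(1,11 \right)} \right)} g = \frac{1}{-104 + 51} \left(-1\right) = \frac{1}{-53} \left(-1\right) = \left(- \frac{1}{53}\right) \left(-1\right) = \frac{1}{53}$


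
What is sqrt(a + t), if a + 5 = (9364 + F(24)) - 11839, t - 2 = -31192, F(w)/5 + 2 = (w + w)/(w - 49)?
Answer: 16*I*sqrt(3290)/5 ≈ 183.55*I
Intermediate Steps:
F(w) = -10 + 10*w/(-49 + w) (F(w) = -10 + 5*((w + w)/(w - 49)) = -10 + 5*((2*w)/(-49 + w)) = -10 + 5*(2*w/(-49 + w)) = -10 + 10*w/(-49 + w))
t = -31190 (t = 2 - 31192 = -31190)
a = -12498/5 (a = -5 + ((9364 + 490/(-49 + 24)) - 11839) = -5 + ((9364 + 490/(-25)) - 11839) = -5 + ((9364 + 490*(-1/25)) - 11839) = -5 + ((9364 - 98/5) - 11839) = -5 + (46722/5 - 11839) = -5 - 12473/5 = -12498/5 ≈ -2499.6)
sqrt(a + t) = sqrt(-12498/5 - 31190) = sqrt(-168448/5) = 16*I*sqrt(3290)/5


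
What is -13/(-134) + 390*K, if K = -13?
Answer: -679367/134 ≈ -5069.9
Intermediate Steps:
-13/(-134) + 390*K = -13/(-134) + 390*(-13) = -13*(-1/134) - 5070 = 13/134 - 5070 = -679367/134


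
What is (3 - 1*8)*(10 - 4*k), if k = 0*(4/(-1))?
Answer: -50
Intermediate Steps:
k = 0 (k = 0*(4*(-1)) = 0*(-4) = 0)
(3 - 1*8)*(10 - 4*k) = (3 - 1*8)*(10 - 4*0) = (3 - 8)*(10 + 0) = -5*10 = -50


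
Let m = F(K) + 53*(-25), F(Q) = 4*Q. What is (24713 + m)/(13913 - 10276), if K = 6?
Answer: 23412/3637 ≈ 6.4372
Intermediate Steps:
m = -1301 (m = 4*6 + 53*(-25) = 24 - 1325 = -1301)
(24713 + m)/(13913 - 10276) = (24713 - 1301)/(13913 - 10276) = 23412/3637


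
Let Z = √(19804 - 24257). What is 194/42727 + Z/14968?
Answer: 194/42727 + I*√4453/14968 ≈ 0.0045405 + 0.0044582*I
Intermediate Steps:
Z = I*√4453 (Z = √(-4453) = I*√4453 ≈ 66.731*I)
194/42727 + Z/14968 = 194/42727 + (I*√4453)/14968 = 194*(1/42727) + (I*√4453)*(1/14968) = 194/42727 + I*√4453/14968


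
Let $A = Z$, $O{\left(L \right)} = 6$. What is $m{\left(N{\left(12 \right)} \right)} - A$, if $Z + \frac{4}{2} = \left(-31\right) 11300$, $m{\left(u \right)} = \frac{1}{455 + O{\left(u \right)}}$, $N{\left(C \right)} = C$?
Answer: $\frac{161489223}{461} \approx 3.503 \cdot 10^{5}$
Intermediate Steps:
$m{\left(u \right)} = \frac{1}{461}$ ($m{\left(u \right)} = \frac{1}{455 + 6} = \frac{1}{461}$)
$Z = -350302$ ($Z = -2 - 350300 = -350302$)
$A = -350302$
$m{\left(N{\left(12 \right)} \right)} - A = \frac{1}{461} - -350302 = \frac{1}{461} + 350302 = \frac{161489223}{461}$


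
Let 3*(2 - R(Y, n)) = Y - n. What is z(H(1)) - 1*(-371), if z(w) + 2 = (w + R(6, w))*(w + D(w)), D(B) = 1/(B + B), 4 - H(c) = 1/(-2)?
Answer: 1190/3 ≈ 396.67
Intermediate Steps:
H(c) = 9/2 (H(c) = 4 - 1/(-2) = 4 - 1*(-½) = 4 + ½ = 9/2)
R(Y, n) = 2 - Y/3 + n/3 (R(Y, n) = 2 - (Y - n)/3 = 2 + (-Y/3 + n/3) = 2 - Y/3 + n/3)
D(B) = 1/(2*B)
z(w) = -2 + 4*w*(w + 1/(2*w))/3 (z(w) = -2 + (w + (2 - ⅓*6 + w/3))*(w + 1/(2*w)) = -2 + (w + (2 - 2 + w/3))*(w + 1/(2*w)) = -2 + (w + w/3)*(w + 1/(2*w)) = -2 + (4*w/3)*(w + 1/(2*w)) = -2 + 4*w*(w + 1/(2*w))/3)
z(H(1)) - 1*(-371) = (-4/3 + 4*(9/2)²/3) - 1*(-371) = (-4/3 + (4/3)*(81/4)) + 371 = (-4/3 + 27) + 371 = 77/3 + 371 = 1190/3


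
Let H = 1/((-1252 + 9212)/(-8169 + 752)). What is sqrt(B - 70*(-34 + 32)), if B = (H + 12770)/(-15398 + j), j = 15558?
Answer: 3*sqrt(6189912313)/15920 ≈ 14.826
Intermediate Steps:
H = -7417/7960 (H = 1/(7960/(-7417)) = 1/(7960*(-1/7417)) = 1/(-7960/7417) = -7417/7960 ≈ -0.93178)
B = 101641783/1273600 (B = (-7417/7960 + 12770)/(-15398 + 15558) = (101641783/7960)/160 = (101641783/7960)*(1/160) = 101641783/1273600 ≈ 79.807)
sqrt(B - 70*(-34 + 32)) = sqrt(101641783/1273600 - 70*(-34 + 32)) = sqrt(101641783/1273600 - 70*(-2)) = sqrt(101641783/1273600 + 140) = sqrt(279945783/1273600) = 3*sqrt(6189912313)/15920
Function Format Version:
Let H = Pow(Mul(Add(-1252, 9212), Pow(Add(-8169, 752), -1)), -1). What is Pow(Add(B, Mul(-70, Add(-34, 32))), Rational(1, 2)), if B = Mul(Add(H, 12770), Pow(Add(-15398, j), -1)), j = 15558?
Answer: Mul(Rational(3, 15920), Pow(6189912313, Rational(1, 2))) ≈ 14.826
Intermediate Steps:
H = Rational(-7417, 7960) (H = Pow(Mul(7960, Pow(-7417, -1)), -1) = Pow(Mul(7960, Rational(-1, 7417)), -1) = Pow(Rational(-7960, 7417), -1) = Rational(-7417, 7960) ≈ -0.93178)
B = Rational(101641783, 1273600) (B = Mul(Add(Rational(-7417, 7960), 12770), Pow(Add(-15398, 15558), -1)) = Mul(Rational(101641783, 7960), Pow(160, -1)) = Mul(Rational(101641783, 7960), Rational(1, 160)) = Rational(101641783, 1273600) ≈ 79.807)
Pow(Add(B, Mul(-70, Add(-34, 32))), Rational(1, 2)) = Pow(Add(Rational(101641783, 1273600), Mul(-70, Add(-34, 32))), Rational(1, 2)) = Pow(Add(Rational(101641783, 1273600), Mul(-70, -2)), Rational(1, 2)) = Pow(Add(Rational(101641783, 1273600), 140), Rational(1, 2)) = Pow(Rational(279945783, 1273600), Rational(1, 2)) = Mul(Rational(3, 15920), Pow(6189912313, Rational(1, 2)))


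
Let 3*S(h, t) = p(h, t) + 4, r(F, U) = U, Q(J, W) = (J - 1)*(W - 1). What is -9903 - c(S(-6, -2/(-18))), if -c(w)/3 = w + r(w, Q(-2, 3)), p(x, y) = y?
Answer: -89252/9 ≈ -9916.9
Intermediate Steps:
Q(J, W) = (-1 + J)*(-1 + W)
S(h, t) = 4/3 + t/3 (S(h, t) = (t + 4)/3 = (4 + t)/3 = 4/3 + t/3)
c(w) = 18 - 3*w (c(w) = -3*(w + (1 - 1*(-2) - 1*3 - 2*3)) = -3*(w + (1 + 2 - 3 - 6)) = -3*(w - 6) = -3*(-6 + w) = 18 - 3*w)
-9903 - c(S(-6, -2/(-18))) = -9903 - (18 - 3*(4/3 + (-2/(-18))/3)) = -9903 - (18 - 3*(4/3 + (-2*(-1/18))/3)) = -9903 - (18 - 3*(4/3 + (⅓)*(⅑))) = -9903 - (18 - 3*(4/3 + 1/27)) = -9903 - (18 - 3*37/27) = -9903 - (18 - 37/9) = -9903 - 1*125/9 = -9903 - 125/9 = -89252/9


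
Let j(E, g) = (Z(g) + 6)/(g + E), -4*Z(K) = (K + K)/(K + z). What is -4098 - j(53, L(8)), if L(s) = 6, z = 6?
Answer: -967151/236 ≈ -4098.1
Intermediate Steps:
Z(K) = -K/(2*(6 + K)) (Z(K) = -(K + K)/(4*(K + 6)) = -2*K/(4*(6 + K)) = -K/(2*(6 + K)))
j(E, g) = (6 - g/(12 + 2*g))/(E + g) (j(E, g) = (-g/(12 + 2*g) + 6)/(g + E) = (6 - g/(12 + 2*g))/(E + g))
-4098 - j(53, L(8)) = -4098 - (72 + 11*6)/(2*(6 + 6)*(53 + 6)) = -4098 - (72 + 66)/(2*12*59) = -4098 - 138/(2*12*59) = -4098 - 1*23/236 = -4098 - 23/236 = -967151/236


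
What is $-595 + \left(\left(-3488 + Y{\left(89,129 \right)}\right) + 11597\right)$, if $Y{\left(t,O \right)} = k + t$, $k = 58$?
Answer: $7661$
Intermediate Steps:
$Y{\left(t,O \right)} = 58 + t$
$-595 + \left(\left(-3488 + Y{\left(89,129 \right)}\right) + 11597\right) = -595 + \left(\left(-3488 + \left(58 + 89\right)\right) + 11597\right) = -595 + \left(\left(-3488 + 147\right) + 11597\right) = -595 + \left(-3341 + 11597\right) = -595 + 8256 = 7661$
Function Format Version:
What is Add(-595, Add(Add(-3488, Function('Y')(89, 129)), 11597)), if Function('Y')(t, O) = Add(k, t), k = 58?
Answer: 7661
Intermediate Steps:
Function('Y')(t, O) = Add(58, t)
Add(-595, Add(Add(-3488, Function('Y')(89, 129)), 11597)) = Add(-595, Add(Add(-3488, Add(58, 89)), 11597)) = Add(-595, Add(Add(-3488, 147), 11597)) = Add(-595, Add(-3341, 11597)) = Add(-595, 8256) = 7661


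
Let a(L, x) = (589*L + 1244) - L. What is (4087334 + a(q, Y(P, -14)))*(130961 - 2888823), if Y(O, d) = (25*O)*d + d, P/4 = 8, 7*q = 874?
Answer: -11478205096828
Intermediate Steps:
q = 874/7 (q = (1/7)*874 = 874/7 ≈ 124.86)
P = 32 (P = 4*8 = 32)
Y(O, d) = d + 25*O*d (Y(O, d) = 25*O*d + d = d + 25*O*d)
a(L, x) = 1244 + 588*L (a(L, x) = (1244 + 589*L) - L = 1244 + 588*L)
(4087334 + a(q, Y(P, -14)))*(130961 - 2888823) = (4087334 + (1244 + 588*(874/7)))*(130961 - 2888823) = (4087334 + (1244 + 73416))*(-2757862) = (4087334 + 74660)*(-2757862) = 4161994*(-2757862) = -11478205096828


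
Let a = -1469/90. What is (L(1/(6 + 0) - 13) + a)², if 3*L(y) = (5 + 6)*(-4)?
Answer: 7778521/8100 ≈ 960.31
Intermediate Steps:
L(y) = -44/3 (L(y) = ((5 + 6)*(-4))/3 = (11*(-4))/3 = (⅓)*(-44) = -44/3)
a = -1469/90 (a = -1469*1/90 = -1469/90 ≈ -16.322)
(L(1/(6 + 0) - 13) + a)² = (-44/3 - 1469/90)² = (-2789/90)² = 7778521/8100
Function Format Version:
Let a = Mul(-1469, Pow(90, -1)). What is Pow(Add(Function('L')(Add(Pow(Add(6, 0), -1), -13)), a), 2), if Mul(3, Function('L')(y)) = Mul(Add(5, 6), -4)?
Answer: Rational(7778521, 8100) ≈ 960.31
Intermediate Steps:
Function('L')(y) = Rational(-44, 3) (Function('L')(y) = Mul(Rational(1, 3), Mul(Add(5, 6), -4)) = Mul(Rational(1, 3), Mul(11, -4)) = Mul(Rational(1, 3), -44) = Rational(-44, 3))
a = Rational(-1469, 90) (a = Mul(-1469, Rational(1, 90)) = Rational(-1469, 90) ≈ -16.322)
Pow(Add(Function('L')(Add(Pow(Add(6, 0), -1), -13)), a), 2) = Pow(Add(Rational(-44, 3), Rational(-1469, 90)), 2) = Pow(Rational(-2789, 90), 2) = Rational(7778521, 8100)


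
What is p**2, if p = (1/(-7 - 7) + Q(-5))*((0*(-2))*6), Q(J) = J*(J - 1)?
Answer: 0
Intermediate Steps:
Q(J) = J*(-1 + J)
p = 0 (p = (1/(-7 - 7) - 5*(-1 - 5))*((0*(-2))*6) = (1/(-14) - 5*(-6))*(0*6) = (-1/14 + 30)*0 = (419/14)*0 = 0)
p**2 = 0**2 = 0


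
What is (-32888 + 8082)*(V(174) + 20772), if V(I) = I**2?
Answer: -1266296688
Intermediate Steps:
(-32888 + 8082)*(V(174) + 20772) = (-32888 + 8082)*(174**2 + 20772) = -24806*(30276 + 20772) = -24806*51048 = -1266296688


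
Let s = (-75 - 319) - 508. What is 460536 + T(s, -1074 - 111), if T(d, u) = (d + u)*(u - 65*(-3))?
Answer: 2526666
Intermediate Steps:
s = -902 (s = -394 - 508 = -902)
T(d, u) = (195 + u)*(d + u) (T(d, u) = (d + u)*(u + 195) = (d + u)*(195 + u) = (195 + u)*(d + u))
460536 + T(s, -1074 - 111) = 460536 + ((-1074 - 111)² + 195*(-902) + 195*(-1074 - 111) - 902*(-1074 - 111)) = 460536 + ((-1185)² - 175890 + 195*(-1185) - 902*(-1185)) = 460536 + (1404225 - 175890 - 231075 + 1068870) = 460536 + 2066130 = 2526666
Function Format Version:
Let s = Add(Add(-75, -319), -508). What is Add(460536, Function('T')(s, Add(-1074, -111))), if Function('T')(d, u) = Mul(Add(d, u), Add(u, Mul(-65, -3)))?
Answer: 2526666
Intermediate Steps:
s = -902 (s = Add(-394, -508) = -902)
Function('T')(d, u) = Mul(Add(195, u), Add(d, u)) (Function('T')(d, u) = Mul(Add(d, u), Add(u, 195)) = Mul(Add(d, u), Add(195, u)) = Mul(Add(195, u), Add(d, u)))
Add(460536, Function('T')(s, Add(-1074, -111))) = Add(460536, Add(Pow(Add(-1074, -111), 2), Mul(195, -902), Mul(195, Add(-1074, -111)), Mul(-902, Add(-1074, -111)))) = Add(460536, Add(Pow(-1185, 2), -175890, Mul(195, -1185), Mul(-902, -1185))) = Add(460536, Add(1404225, -175890, -231075, 1068870)) = Add(460536, 2066130) = 2526666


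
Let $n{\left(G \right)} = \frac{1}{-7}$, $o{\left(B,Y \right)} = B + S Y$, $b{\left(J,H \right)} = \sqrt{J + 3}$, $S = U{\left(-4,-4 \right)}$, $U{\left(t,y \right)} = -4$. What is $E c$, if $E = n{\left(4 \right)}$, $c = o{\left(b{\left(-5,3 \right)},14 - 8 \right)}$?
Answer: $\frac{24}{7} - \frac{i \sqrt{2}}{7} \approx 3.4286 - 0.20203 i$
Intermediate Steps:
$S = -4$
$b{\left(J,H \right)} = \sqrt{3 + J}$
$o{\left(B,Y \right)} = B - 4 Y$
$n{\left(G \right)} = - \frac{1}{7}$
$c = -24 + i \sqrt{2}$ ($c = \sqrt{3 - 5} - 4 \left(14 - 8\right) = \sqrt{-2} - 24 = i \sqrt{2} - 24 = -24 + i \sqrt{2} \approx -24.0 + 1.4142 i$)
$E = - \frac{1}{7} \approx -0.14286$
$E c = - \frac{-24 + i \sqrt{2}}{7} = \frac{24}{7} - \frac{i \sqrt{2}}{7}$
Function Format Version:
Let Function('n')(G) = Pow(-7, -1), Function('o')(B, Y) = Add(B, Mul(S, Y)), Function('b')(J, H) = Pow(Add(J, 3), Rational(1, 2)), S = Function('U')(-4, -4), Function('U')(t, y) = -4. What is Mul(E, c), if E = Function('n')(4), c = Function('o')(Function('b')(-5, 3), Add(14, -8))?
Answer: Add(Rational(24, 7), Mul(Rational(-1, 7), I, Pow(2, Rational(1, 2)))) ≈ Add(3.4286, Mul(-0.20203, I))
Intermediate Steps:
S = -4
Function('b')(J, H) = Pow(Add(3, J), Rational(1, 2))
Function('o')(B, Y) = Add(B, Mul(-4, Y))
Function('n')(G) = Rational(-1, 7)
c = Add(-24, Mul(I, Pow(2, Rational(1, 2)))) (c = Add(Pow(Add(3, -5), Rational(1, 2)), Mul(-4, Add(14, -8))) = Add(Pow(-2, Rational(1, 2)), Mul(-4, 6)) = Add(Mul(I, Pow(2, Rational(1, 2))), -24) = Add(-24, Mul(I, Pow(2, Rational(1, 2)))) ≈ Add(-24.000, Mul(1.4142, I)))
E = Rational(-1, 7) ≈ -0.14286
Mul(E, c) = Mul(Rational(-1, 7), Add(-24, Mul(I, Pow(2, Rational(1, 2))))) = Add(Rational(24, 7), Mul(Rational(-1, 7), I, Pow(2, Rational(1, 2))))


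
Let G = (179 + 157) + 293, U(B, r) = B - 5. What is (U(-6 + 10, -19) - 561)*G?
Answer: -353498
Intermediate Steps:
U(B, r) = -5 + B
G = 629 (G = 336 + 293 = 629)
(U(-6 + 10, -19) - 561)*G = ((-5 + (-6 + 10)) - 561)*629 = ((-5 + 4) - 561)*629 = (-1 - 561)*629 = -562*629 = -353498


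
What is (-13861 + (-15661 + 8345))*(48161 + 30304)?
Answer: -1661653305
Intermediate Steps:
(-13861 + (-15661 + 8345))*(48161 + 30304) = (-13861 - 7316)*78465 = -21177*78465 = -1661653305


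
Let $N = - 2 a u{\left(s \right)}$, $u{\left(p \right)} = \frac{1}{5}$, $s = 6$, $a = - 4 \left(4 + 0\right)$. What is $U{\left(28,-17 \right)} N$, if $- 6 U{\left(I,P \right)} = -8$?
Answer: $\frac{128}{15} \approx 8.5333$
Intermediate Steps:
$a = -16$ ($a = \left(-4\right) 4 = -16$)
$U{\left(I,P \right)} = \frac{4}{3}$ ($U{\left(I,P \right)} = \left(- \frac{1}{6}\right) \left(-8\right) = \frac{4}{3}$)
$u{\left(p \right)} = \frac{1}{5}$
$N = \frac{32}{5}$ ($N = \left(-2\right) \left(-16\right) \frac{1}{5} = 32 \cdot \frac{1}{5} = \frac{32}{5} \approx 6.4$)
$U{\left(28,-17 \right)} N = \frac{4}{3} \cdot \frac{32}{5} = \frac{128}{15}$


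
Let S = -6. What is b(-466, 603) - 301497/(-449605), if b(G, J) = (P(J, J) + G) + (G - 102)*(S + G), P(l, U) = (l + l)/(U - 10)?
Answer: 71355098198301/266615765 ≈ 2.6763e+5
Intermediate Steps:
P(l, U) = 2*l/(-10 + U) (P(l, U) = (2*l)/(-10 + U) = 2*l/(-10 + U))
b(G, J) = G + (-102 + G)*(-6 + G) + 2*J/(-10 + J) (b(G, J) = (2*J/(-10 + J) + G) + (G - 102)*(-6 + G) = (G + 2*J/(-10 + J)) + (-102 + G)*(-6 + G) = G + (-102 + G)*(-6 + G) + 2*J/(-10 + J))
b(-466, 603) - 301497/(-449605) = (2*603 + (-10 + 603)*(612 + (-466)² - 107*(-466)))/(-10 + 603) - 301497/(-449605) = (1206 + 593*(612 + 217156 + 49862))/593 - 301497*(-1)/449605 = (1206 + 593*267630)/593 - 1*(-301497/449605) = (1206 + 158704590)/593 + 301497/449605 = (1/593)*158705796 + 301497/449605 = 158705796/593 + 301497/449605 = 71355098198301/266615765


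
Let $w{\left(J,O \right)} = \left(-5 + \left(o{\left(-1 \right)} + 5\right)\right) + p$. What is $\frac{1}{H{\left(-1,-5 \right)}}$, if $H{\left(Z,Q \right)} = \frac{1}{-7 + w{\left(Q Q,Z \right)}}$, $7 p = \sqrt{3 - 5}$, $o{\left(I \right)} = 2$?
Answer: $-5 + \frac{i \sqrt{2}}{7} \approx -5.0 + 0.20203 i$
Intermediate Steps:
$p = \frac{i \sqrt{2}}{7}$ ($p = \frac{\sqrt{3 - 5}}{7} = \frac{\sqrt{-2}}{7} = \frac{i \sqrt{2}}{7} \approx 0.20203 i$)
$w{\left(J,O \right)} = 2 + \frac{i \sqrt{2}}{7}$ ($w{\left(J,O \right)} = \left(-5 + \left(2 + 5\right)\right) + \frac{i \sqrt{2}}{7} = \left(-5 + 7\right) + \frac{i \sqrt{2}}{7} = 2 + \frac{i \sqrt{2}}{7}$)
$H{\left(Z,Q \right)} = \frac{1}{-5 + \frac{i \sqrt{2}}{7}}$ ($H{\left(Z,Q \right)} = \frac{1}{-7 + \left(2 + \frac{i \sqrt{2}}{7}\right)} = \frac{1}{-5 + \frac{i \sqrt{2}}{7}}$)
$\frac{1}{H{\left(-1,-5 \right)}} = \frac{1}{- \frac{245}{1227} - \frac{7 i \sqrt{2}}{1227}}$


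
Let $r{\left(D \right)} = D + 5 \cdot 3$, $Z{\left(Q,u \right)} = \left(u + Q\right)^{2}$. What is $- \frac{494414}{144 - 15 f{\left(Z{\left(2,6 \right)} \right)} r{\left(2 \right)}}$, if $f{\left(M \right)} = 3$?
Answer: $\frac{247207}{55080} \approx 4.4881$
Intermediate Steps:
$Z{\left(Q,u \right)} = \left(Q + u\right)^{2}$
$r{\left(D \right)} = 15 + D$ ($r{\left(D \right)} = D + 15 = 15 + D$)
$- \frac{494414}{144 - 15 f{\left(Z{\left(2,6 \right)} \right)} r{\left(2 \right)}} = - \frac{494414}{144 \left(-15\right) 3 \left(15 + 2\right)} = - \frac{494414}{144 \left(\left(-45\right) 17\right)} = - \frac{494414}{144 \left(-765\right)} = - \frac{494414}{-110160} = \left(-494414\right) \left(- \frac{1}{110160}\right) = \frac{247207}{55080}$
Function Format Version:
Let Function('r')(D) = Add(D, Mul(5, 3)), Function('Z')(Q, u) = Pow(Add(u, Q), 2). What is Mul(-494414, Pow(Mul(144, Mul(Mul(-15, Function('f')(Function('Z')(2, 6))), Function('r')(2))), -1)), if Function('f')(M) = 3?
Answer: Rational(247207, 55080) ≈ 4.4881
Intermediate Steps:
Function('Z')(Q, u) = Pow(Add(Q, u), 2)
Function('r')(D) = Add(15, D) (Function('r')(D) = Add(D, 15) = Add(15, D))
Mul(-494414, Pow(Mul(144, Mul(Mul(-15, Function('f')(Function('Z')(2, 6))), Function('r')(2))), -1)) = Mul(-494414, Pow(Mul(144, Mul(Mul(-15, 3), Add(15, 2))), -1)) = Mul(-494414, Pow(Mul(144, Mul(-45, 17)), -1)) = Mul(-494414, Pow(Mul(144, -765), -1)) = Mul(-494414, Pow(-110160, -1)) = Mul(-494414, Rational(-1, 110160)) = Rational(247207, 55080)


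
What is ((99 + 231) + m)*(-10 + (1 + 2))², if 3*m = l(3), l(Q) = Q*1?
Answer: 16219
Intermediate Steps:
l(Q) = Q
m = 1 (m = (⅓)*3 = 1)
((99 + 231) + m)*(-10 + (1 + 2))² = ((99 + 231) + 1)*(-10 + (1 + 2))² = (330 + 1)*(-10 + 3)² = 331*(-7)² = 331*49 = 16219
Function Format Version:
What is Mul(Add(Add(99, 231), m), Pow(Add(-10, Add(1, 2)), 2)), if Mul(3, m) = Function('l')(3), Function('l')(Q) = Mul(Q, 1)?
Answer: 16219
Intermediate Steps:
Function('l')(Q) = Q
m = 1 (m = Mul(Rational(1, 3), 3) = 1)
Mul(Add(Add(99, 231), m), Pow(Add(-10, Add(1, 2)), 2)) = Mul(Add(Add(99, 231), 1), Pow(Add(-10, Add(1, 2)), 2)) = Mul(Add(330, 1), Pow(Add(-10, 3), 2)) = Mul(331, Pow(-7, 2)) = Mul(331, 49) = 16219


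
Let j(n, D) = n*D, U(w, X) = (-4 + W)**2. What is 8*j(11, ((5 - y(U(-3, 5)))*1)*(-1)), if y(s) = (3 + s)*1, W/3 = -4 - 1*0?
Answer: 22352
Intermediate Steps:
W = -12 (W = 3*(-4 - 1*0) = 3*(-4 + 0) = 3*(-4) = -12)
U(w, X) = 256 (U(w, X) = (-4 - 12)**2 = (-16)**2 = 256)
y(s) = 3 + s
j(n, D) = D*n
8*j(11, ((5 - y(U(-3, 5)))*1)*(-1)) = 8*((((5 - (3 + 256))*1)*(-1))*11) = 8*((((5 - 1*259)*1)*(-1))*11) = 8*((((5 - 259)*1)*(-1))*11) = 8*((-254*1*(-1))*11) = 8*(-254*(-1)*11) = 8*(254*11) = 8*2794 = 22352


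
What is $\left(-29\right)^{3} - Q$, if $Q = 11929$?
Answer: $-36318$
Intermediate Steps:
$\left(-29\right)^{3} - Q = \left(-29\right)^{3} - 11929 = -24389 - 11929 = -36318$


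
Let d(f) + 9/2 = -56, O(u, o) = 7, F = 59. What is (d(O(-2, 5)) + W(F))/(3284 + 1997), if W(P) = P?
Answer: -3/10562 ≈ -0.00028404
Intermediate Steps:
d(f) = -121/2 (d(f) = -9/2 - 56 = -121/2)
(d(O(-2, 5)) + W(F))/(3284 + 1997) = (-121/2 + 59)/(3284 + 1997) = -3/2/5281 = -3/2*1/5281 = -3/10562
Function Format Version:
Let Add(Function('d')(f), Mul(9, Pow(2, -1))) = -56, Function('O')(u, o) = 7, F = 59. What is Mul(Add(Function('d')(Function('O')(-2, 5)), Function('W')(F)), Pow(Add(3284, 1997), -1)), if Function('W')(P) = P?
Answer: Rational(-3, 10562) ≈ -0.00028404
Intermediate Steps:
Function('d')(f) = Rational(-121, 2) (Function('d')(f) = Add(Rational(-9, 2), -56) = Rational(-121, 2))
Mul(Add(Function('d')(Function('O')(-2, 5)), Function('W')(F)), Pow(Add(3284, 1997), -1)) = Mul(Add(Rational(-121, 2), 59), Pow(Add(3284, 1997), -1)) = Mul(Rational(-3, 2), Pow(5281, -1)) = Mul(Rational(-3, 2), Rational(1, 5281)) = Rational(-3, 10562)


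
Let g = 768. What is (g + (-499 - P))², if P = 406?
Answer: 18769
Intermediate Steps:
(g + (-499 - P))² = (768 + (-499 - 1*406))² = (768 + (-499 - 406))² = (768 - 905)² = (-137)² = 18769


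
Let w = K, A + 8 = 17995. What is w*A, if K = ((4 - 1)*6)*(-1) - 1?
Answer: -341753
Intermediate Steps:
A = 17987 (A = -8 + 17995 = 17987)
K = -19 (K = (3*6)*(-1) - 1 = 18*(-1) - 1 = -18 - 1 = -19)
w = -19
w*A = -19*17987 = -341753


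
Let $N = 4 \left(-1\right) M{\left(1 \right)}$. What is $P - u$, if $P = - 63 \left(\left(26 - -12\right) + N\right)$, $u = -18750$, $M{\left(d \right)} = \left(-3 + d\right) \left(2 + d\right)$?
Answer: $14844$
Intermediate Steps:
$N = 24$ ($N = 4 \left(-1\right) \left(-6 + 1^{2} - 1\right) = - 4 \left(-6 + 1 - 1\right) = \left(-4\right) \left(-6\right) = 24$)
$P = -3906$ ($P = - 63 \left(\left(26 - -12\right) + 24\right) = - 63 \left(\left(26 + 12\right) + 24\right) = - 63 \left(38 + 24\right) = \left(-63\right) 62 = -3906$)
$P - u = -3906 - -18750 = -3906 + 18750 = 14844$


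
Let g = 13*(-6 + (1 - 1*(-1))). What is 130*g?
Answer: -6760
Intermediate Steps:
g = -52 (g = 13*(-6 + (1 + 1)) = 13*(-6 + 2) = 13*(-4) = -52)
130*g = 130*(-52) = -6760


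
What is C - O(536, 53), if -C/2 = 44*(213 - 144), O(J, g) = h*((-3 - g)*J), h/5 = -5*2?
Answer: -1506872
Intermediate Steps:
h = -50 (h = 5*(-5*2) = 5*(-10) = -50)
O(J, g) = -50*J*(-3 - g) (O(J, g) = -50*(-3 - g)*J = -50*J*(-3 - g))
C = -6072 (C = -88*(213 - 144) = -88*69 = -2*3036 = -6072)
C - O(536, 53) = -6072 - 50*536*(3 + 53) = -6072 - 50*536*56 = -6072 - 1*1500800 = -6072 - 1500800 = -1506872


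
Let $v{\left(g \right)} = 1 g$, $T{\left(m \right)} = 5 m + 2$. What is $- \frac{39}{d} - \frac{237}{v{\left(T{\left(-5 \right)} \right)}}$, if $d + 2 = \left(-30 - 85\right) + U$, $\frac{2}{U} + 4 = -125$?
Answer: $\frac{3693228}{347185} \approx 10.638$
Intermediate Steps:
$U = - \frac{2}{129}$ ($U = \frac{2}{-4 - 125} = \frac{2}{-129} = 2 \left(- \frac{1}{129}\right) = - \frac{2}{129} \approx -0.015504$)
$T{\left(m \right)} = 2 + 5 m$
$v{\left(g \right)} = g$
$d = - \frac{15095}{129}$ ($d = -2 - \frac{14837}{129} = - \frac{15095}{129} \approx -117.02$)
$- \frac{39}{d} - \frac{237}{v{\left(T{\left(-5 \right)} \right)}} = - \frac{39}{- \frac{15095}{129}} - \frac{237}{2 + 5 \left(-5\right)} = \left(-39\right) \left(- \frac{129}{15095}\right) - \frac{237}{2 - 25} = \frac{5031}{15095} - \frac{237}{-23} = \frac{5031}{15095} - - \frac{237}{23} = \frac{5031}{15095} + \frac{237}{23} = \frac{3693228}{347185}$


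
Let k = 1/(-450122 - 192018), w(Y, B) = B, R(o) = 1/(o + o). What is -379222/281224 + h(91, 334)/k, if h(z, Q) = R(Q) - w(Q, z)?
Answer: 1372153880554503/23482204 ≈ 5.8434e+7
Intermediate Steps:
R(o) = 1/(2*o)
k = -1/642140 (k = 1/(-642140) = -1/642140 ≈ -1.5573e-6)
h(z, Q) = 1/(2*Q) - z
-379222/281224 + h(91, 334)/k = -379222/281224 + ((½)/334 - 1*91)/(-1/642140) = -379222*1/281224 + ((½)*(1/334) - 91)*(-642140) = -189611/140612 + (1/668 - 91)*(-642140) = -189611/140612 - 60787/668*(-642140) = -189611/140612 + 9758441045/167 = 1372153880554503/23482204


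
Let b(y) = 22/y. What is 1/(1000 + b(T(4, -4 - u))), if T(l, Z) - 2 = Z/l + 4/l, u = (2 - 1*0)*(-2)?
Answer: 3/3022 ≈ 0.00099272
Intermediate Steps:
u = -4 (u = (2 + 0)*(-2) = 2*(-2) = -4)
T(l, Z) = 2 + 4/l + Z/l (T(l, Z) = 2 + (Z/l + 4/l) = 2 + (4/l + Z/l) = 2 + 4/l + Z/l)
1/(1000 + b(T(4, -4 - u))) = 1/(1000 + 22/(((4 + (-4 - 1*(-4)) + 2*4)/4))) = 1/(1000 + 22/(((4 + (-4 + 4) + 8)/4))) = 1/(1000 + 22/(((4 + 0 + 8)/4))) = 1/(1000 + 22/(((¼)*12))) = 1/(1000 + 22/3) = 1/(3022/3) = 3/3022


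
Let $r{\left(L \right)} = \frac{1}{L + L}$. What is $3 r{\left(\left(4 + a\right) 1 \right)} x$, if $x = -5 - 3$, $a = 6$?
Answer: $- \frac{6}{5} \approx -1.2$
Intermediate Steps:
$x = -8$ ($x = -5 - 3 = -8$)
$r{\left(L \right)} = \frac{1}{2 L}$
$3 r{\left(\left(4 + a\right) 1 \right)} x = 3 \frac{1}{2 \left(4 + 6\right) 1} \left(-8\right) = 3 \frac{1}{2 \cdot 10 \cdot 1} \left(-8\right) = 3 \frac{1}{2 \cdot 10} \left(-8\right) = 3 \cdot \frac{1}{2} \cdot \frac{1}{10} \left(-8\right) = 3 \cdot \frac{1}{20} \left(-8\right) = \frac{3}{20} \left(-8\right) = - \frac{6}{5}$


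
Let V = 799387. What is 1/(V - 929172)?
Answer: -1/129785 ≈ -7.7050e-6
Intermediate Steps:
1/(V - 929172) = 1/(799387 - 929172) = 1/(-129785) = -1/129785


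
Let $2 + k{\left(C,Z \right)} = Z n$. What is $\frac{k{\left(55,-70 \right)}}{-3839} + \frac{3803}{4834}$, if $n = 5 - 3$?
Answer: $\frac{15286145}{18557726} \approx 0.82371$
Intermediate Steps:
$n = 2$
$k{\left(C,Z \right)} = -2 + 2 Z$ ($k{\left(C,Z \right)} = -2 + Z 2 = -2 + 2 Z$)
$\frac{k{\left(55,-70 \right)}}{-3839} + \frac{3803}{4834} = \frac{-2 + 2 \left(-70\right)}{-3839} + \frac{3803}{4834} = \left(-2 - 140\right) \left(- \frac{1}{3839}\right) + 3803 \cdot \frac{1}{4834} = \left(-142\right) \left(- \frac{1}{3839}\right) + \frac{3803}{4834} = \frac{142}{3839} + \frac{3803}{4834} = \frac{15286145}{18557726}$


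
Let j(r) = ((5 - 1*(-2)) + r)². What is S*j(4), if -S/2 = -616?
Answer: 149072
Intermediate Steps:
S = 1232 (S = -2*(-616) = 1232)
j(r) = (7 + r)² (j(r) = ((5 + 2) + r)² = (7 + r)²)
S*j(4) = 1232*(7 + 4)² = 1232*11² = 1232*121 = 149072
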